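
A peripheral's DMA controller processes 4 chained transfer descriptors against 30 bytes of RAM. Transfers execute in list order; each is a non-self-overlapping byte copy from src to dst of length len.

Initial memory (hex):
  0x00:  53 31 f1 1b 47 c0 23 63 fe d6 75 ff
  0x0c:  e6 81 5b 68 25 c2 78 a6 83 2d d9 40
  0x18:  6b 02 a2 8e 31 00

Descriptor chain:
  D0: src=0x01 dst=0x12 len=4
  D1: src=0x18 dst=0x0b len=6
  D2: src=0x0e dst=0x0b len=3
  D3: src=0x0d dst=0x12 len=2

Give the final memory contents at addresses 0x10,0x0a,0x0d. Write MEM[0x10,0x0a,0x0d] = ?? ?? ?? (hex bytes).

[0] 0x01->0x12 len=4 : 31 f1 1b 47
[1] 0x18->0x0b len=6 : 6b 02 a2 8e 31 00
[2] 0x0e->0x0b len=3 : 8e 31 00
[3] 0x0d->0x12 len=2 : 00 8e
query mem[0x10]=0x00, mem[0x0a]=0x75, mem[0x0d]=0x00

MEM[0x10,0x0a,0x0d] = 00 75 00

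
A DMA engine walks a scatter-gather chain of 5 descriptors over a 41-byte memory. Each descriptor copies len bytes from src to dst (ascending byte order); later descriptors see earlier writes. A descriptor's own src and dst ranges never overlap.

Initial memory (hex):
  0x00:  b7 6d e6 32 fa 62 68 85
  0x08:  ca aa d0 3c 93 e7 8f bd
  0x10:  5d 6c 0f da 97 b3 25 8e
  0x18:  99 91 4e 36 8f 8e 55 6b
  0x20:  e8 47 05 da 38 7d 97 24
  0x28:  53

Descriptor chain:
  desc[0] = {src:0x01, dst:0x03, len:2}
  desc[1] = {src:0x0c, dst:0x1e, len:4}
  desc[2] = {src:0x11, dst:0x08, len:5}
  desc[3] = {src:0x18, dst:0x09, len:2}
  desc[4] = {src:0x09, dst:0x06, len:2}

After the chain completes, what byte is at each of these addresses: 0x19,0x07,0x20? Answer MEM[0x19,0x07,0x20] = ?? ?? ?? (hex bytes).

MEM[0x19,0x07,0x20] = 91 91 8f

  after D0: wrote 2B at 0x03 = 6de6
  after D1: wrote 4B at 0x1e = 93e78fbd
  after D2: wrote 5B at 0x08 = 6c0fda97b3
  after D3: wrote 2B at 0x09 = 9991
  after D4: wrote 2B at 0x06 = 9991
query mem[0x19]=0x91, mem[0x07]=0x91, mem[0x20]=0x8f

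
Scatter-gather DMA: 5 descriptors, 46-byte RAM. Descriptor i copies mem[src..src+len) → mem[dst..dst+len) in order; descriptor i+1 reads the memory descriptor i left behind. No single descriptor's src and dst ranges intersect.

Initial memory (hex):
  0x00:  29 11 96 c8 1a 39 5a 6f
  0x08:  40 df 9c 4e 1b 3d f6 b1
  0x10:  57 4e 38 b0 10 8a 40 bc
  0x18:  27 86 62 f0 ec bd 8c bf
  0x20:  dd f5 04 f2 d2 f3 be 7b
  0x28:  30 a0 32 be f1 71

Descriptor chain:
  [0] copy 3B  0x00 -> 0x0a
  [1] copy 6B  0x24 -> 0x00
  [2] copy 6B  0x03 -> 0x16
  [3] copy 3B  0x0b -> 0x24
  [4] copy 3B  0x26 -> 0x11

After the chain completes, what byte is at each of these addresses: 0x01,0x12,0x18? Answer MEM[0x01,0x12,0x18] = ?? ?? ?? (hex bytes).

MEM[0x01,0x12,0x18] = f3 7b a0

#0 dst[0x0a+3] := {0x29,0x11,0x96}
#1 dst[0x00+6] := {0xd2,0xf3,0xbe,0x7b,0x30,0xa0}
#2 dst[0x16+6] := {0x7b,0x30,0xa0,0x5a,0x6f,0x40}
#3 dst[0x24+3] := {0x11,0x96,0x3d}
#4 dst[0x11+3] := {0x3d,0x7b,0x30}
query mem[0x01]=0xf3, mem[0x12]=0x7b, mem[0x18]=0xa0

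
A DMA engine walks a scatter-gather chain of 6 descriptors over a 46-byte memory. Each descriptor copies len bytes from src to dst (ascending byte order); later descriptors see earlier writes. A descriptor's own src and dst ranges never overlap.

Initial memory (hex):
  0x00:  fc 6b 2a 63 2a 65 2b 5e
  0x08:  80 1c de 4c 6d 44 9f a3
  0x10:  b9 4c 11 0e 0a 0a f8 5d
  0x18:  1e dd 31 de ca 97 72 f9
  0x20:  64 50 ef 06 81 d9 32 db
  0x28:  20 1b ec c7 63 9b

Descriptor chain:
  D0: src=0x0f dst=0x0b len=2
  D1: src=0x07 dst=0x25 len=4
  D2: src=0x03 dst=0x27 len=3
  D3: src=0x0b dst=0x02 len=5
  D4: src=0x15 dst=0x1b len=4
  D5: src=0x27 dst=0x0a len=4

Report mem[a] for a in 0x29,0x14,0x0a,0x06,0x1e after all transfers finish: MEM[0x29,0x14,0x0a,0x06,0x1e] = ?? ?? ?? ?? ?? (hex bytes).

MEM[0x29,0x14,0x0a,0x06,0x1e] = 65 0a 63 a3 1e

D0: mem[0x0b..0x0c] <- [a3 b9]
D1: mem[0x25..0x28] <- [5e 80 1c de]
D2: mem[0x27..0x29] <- [63 2a 65]
D3: mem[0x02..0x06] <- [a3 b9 44 9f a3]
D4: mem[0x1b..0x1e] <- [0a f8 5d 1e]
D5: mem[0x0a..0x0d] <- [63 2a 65 ec]
query mem[0x29]=0x65, mem[0x14]=0x0a, mem[0x0a]=0x63, mem[0x06]=0xa3, mem[0x1e]=0x1e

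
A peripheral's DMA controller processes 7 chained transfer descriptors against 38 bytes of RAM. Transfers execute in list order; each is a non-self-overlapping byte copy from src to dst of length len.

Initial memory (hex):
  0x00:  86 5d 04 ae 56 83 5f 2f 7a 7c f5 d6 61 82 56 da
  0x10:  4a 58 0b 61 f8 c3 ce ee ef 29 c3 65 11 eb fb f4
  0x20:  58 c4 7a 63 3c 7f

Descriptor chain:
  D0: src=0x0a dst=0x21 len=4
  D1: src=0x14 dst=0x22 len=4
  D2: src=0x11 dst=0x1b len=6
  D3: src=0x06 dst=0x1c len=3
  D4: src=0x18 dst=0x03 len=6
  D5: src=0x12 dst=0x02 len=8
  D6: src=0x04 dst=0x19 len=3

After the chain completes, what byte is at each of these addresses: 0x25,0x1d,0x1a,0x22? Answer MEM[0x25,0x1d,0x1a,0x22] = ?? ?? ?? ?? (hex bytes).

MEM[0x25,0x1d,0x1a,0x22] = ee 2f c3 f8

  after D0: wrote 4B at 0x21 = f5d66182
  after D1: wrote 4B at 0x22 = f8c3ceee
  after D2: wrote 6B at 0x1b = 580b61f8c3ce
  after D3: wrote 3B at 0x1c = 5f2f7a
  after D4: wrote 6B at 0x03 = ef29c3585f2f
  after D5: wrote 8B at 0x02 = 0b61f8c3ceeeef29
  after D6: wrote 3B at 0x19 = f8c3ce
query mem[0x25]=0xee, mem[0x1d]=0x2f, mem[0x1a]=0xc3, mem[0x22]=0xf8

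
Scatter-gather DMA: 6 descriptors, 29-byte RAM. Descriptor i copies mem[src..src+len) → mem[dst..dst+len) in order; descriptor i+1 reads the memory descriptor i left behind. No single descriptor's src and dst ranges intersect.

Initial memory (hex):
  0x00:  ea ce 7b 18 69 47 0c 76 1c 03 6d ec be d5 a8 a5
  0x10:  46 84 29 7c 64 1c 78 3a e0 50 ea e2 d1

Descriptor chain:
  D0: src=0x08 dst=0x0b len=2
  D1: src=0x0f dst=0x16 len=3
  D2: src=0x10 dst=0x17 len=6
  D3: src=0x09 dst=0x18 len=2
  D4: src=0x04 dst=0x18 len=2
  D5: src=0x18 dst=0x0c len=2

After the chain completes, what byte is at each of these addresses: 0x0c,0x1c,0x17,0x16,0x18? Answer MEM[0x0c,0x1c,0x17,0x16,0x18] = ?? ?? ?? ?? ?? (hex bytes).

MEM[0x0c,0x1c,0x17,0x16,0x18] = 69 1c 46 a5 69

D0: mem[0x0b..0x0c] <- [1c 03]
D1: mem[0x16..0x18] <- [a5 46 84]
D2: mem[0x17..0x1c] <- [46 84 29 7c 64 1c]
D3: mem[0x18..0x19] <- [03 6d]
D4: mem[0x18..0x19] <- [69 47]
D5: mem[0x0c..0x0d] <- [69 47]
query mem[0x0c]=0x69, mem[0x1c]=0x1c, mem[0x17]=0x46, mem[0x16]=0xa5, mem[0x18]=0x69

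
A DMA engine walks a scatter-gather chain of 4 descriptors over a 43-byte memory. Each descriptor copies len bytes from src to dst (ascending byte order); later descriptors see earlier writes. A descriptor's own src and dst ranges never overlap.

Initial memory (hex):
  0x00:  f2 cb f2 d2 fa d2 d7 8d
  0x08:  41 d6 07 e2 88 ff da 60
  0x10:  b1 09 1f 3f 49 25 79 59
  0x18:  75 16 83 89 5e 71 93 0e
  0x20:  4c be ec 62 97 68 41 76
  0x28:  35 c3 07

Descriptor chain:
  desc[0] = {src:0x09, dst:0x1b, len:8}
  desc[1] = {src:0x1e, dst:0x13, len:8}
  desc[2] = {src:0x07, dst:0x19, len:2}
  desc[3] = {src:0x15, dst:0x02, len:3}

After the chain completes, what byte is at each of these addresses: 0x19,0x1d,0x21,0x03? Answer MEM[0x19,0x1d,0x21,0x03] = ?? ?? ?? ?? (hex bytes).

MEM[0x19,0x1d,0x21,0x03] = 8d e2 60 60

  after D0: wrote 8B at 0x1b = d607e288ffda60b1
  after D1: wrote 8B at 0x13 = 88ffda60b1629768
  after D2: wrote 2B at 0x19 = 8d41
  after D3: wrote 3B at 0x02 = da60b1
query mem[0x19]=0x8d, mem[0x1d]=0xe2, mem[0x21]=0x60, mem[0x03]=0x60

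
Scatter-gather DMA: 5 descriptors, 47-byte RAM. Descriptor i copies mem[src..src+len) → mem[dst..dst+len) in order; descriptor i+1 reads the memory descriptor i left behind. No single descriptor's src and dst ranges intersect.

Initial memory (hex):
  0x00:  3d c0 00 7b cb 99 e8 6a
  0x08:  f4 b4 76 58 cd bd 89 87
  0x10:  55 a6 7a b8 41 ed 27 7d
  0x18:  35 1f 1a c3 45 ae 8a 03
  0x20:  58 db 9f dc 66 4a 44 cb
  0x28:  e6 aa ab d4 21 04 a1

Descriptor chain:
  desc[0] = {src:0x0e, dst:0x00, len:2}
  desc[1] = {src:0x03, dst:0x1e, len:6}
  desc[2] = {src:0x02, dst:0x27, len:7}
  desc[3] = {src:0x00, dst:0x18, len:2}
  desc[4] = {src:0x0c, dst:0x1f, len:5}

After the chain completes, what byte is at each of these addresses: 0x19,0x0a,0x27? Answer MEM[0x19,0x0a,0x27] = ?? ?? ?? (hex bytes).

#0 dst[0x00+2] := {0x89,0x87}
#1 dst[0x1e+6] := {0x7b,0xcb,0x99,0xe8,0x6a,0xf4}
#2 dst[0x27+7] := {0x00,0x7b,0xcb,0x99,0xe8,0x6a,0xf4}
#3 dst[0x18+2] := {0x89,0x87}
#4 dst[0x1f+5] := {0xcd,0xbd,0x89,0x87,0x55}
query mem[0x19]=0x87, mem[0x0a]=0x76, mem[0x27]=0x00

MEM[0x19,0x0a,0x27] = 87 76 00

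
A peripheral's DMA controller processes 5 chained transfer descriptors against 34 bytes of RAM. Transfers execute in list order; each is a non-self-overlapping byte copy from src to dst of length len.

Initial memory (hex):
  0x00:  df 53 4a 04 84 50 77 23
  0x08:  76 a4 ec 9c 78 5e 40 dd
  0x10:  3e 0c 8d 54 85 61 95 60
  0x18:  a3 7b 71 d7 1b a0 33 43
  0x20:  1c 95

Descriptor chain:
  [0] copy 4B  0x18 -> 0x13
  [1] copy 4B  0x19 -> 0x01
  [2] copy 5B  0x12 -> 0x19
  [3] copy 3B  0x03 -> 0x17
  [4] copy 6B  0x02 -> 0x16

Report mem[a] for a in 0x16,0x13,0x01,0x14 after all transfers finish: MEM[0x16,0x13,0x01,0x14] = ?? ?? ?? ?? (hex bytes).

#0 dst[0x13+4] := {0xa3,0x7b,0x71,0xd7}
#1 dst[0x01+4] := {0x7b,0x71,0xd7,0x1b}
#2 dst[0x19+5] := {0x8d,0xa3,0x7b,0x71,0xd7}
#3 dst[0x17+3] := {0xd7,0x1b,0x50}
#4 dst[0x16+6] := {0x71,0xd7,0x1b,0x50,0x77,0x23}
query mem[0x16]=0x71, mem[0x13]=0xa3, mem[0x01]=0x7b, mem[0x14]=0x7b

MEM[0x16,0x13,0x01,0x14] = 71 a3 7b 7b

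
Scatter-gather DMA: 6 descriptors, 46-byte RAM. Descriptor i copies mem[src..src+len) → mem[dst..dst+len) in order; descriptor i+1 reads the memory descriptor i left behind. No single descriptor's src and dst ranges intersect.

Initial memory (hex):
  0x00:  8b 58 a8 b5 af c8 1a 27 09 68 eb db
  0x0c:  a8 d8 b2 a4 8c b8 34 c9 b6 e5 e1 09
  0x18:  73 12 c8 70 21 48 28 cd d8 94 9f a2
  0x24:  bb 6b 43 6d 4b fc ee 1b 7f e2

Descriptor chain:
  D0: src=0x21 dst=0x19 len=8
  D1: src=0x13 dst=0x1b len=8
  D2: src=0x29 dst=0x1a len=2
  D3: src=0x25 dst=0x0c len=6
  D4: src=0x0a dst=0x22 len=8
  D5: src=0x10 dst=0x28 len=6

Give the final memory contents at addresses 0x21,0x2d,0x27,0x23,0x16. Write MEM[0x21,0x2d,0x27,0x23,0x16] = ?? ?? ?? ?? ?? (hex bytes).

MEM[0x21,0x2d,0x27,0x23,0x16] = 94 e5 4b db e1

[0] 0x21->0x19 len=8 : 94 9f a2 bb 6b 43 6d 4b
[1] 0x13->0x1b len=8 : c9 b6 e5 e1 09 73 94 9f
[2] 0x29->0x1a len=2 : fc ee
[3] 0x25->0x0c len=6 : 6b 43 6d 4b fc ee
[4] 0x0a->0x22 len=8 : eb db 6b 43 6d 4b fc ee
[5] 0x10->0x28 len=6 : fc ee 34 c9 b6 e5
query mem[0x21]=0x94, mem[0x2d]=0xe5, mem[0x27]=0x4b, mem[0x23]=0xdb, mem[0x16]=0xe1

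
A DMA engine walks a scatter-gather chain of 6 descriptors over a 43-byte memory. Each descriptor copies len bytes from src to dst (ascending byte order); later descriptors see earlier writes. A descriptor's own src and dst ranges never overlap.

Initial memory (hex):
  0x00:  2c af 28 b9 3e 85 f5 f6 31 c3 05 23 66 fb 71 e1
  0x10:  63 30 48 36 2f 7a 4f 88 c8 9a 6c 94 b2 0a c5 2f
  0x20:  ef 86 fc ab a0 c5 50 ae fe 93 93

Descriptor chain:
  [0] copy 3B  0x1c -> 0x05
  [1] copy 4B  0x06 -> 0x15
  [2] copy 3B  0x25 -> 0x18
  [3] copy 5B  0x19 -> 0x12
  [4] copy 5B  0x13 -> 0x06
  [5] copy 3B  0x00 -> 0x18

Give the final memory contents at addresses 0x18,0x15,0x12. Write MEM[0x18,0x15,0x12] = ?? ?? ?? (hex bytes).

[0] 0x1c->0x05 len=3 : b2 0a c5
[1] 0x06->0x15 len=4 : 0a c5 31 c3
[2] 0x25->0x18 len=3 : c5 50 ae
[3] 0x19->0x12 len=5 : 50 ae 94 b2 0a
[4] 0x13->0x06 len=5 : ae 94 b2 0a 31
[5] 0x00->0x18 len=3 : 2c af 28
query mem[0x18]=0x2c, mem[0x15]=0xb2, mem[0x12]=0x50

MEM[0x18,0x15,0x12] = 2c b2 50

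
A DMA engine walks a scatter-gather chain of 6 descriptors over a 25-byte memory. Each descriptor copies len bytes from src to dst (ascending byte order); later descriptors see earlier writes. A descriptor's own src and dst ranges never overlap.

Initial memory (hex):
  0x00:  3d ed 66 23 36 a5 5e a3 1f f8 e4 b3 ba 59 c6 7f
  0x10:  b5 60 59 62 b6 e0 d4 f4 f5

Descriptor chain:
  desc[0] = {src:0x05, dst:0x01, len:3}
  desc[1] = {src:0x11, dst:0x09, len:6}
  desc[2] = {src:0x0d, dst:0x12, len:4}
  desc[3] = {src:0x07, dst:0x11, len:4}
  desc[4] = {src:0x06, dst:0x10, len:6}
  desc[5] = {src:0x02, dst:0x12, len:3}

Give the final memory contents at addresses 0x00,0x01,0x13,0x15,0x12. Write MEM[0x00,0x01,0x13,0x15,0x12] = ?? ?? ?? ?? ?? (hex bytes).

#0 dst[0x01+3] := {0xa5,0x5e,0xa3}
#1 dst[0x09+6] := {0x60,0x59,0x62,0xb6,0xe0,0xd4}
#2 dst[0x12+4] := {0xe0,0xd4,0x7f,0xb5}
#3 dst[0x11+4] := {0xa3,0x1f,0x60,0x59}
#4 dst[0x10+6] := {0x5e,0xa3,0x1f,0x60,0x59,0x62}
#5 dst[0x12+3] := {0x5e,0xa3,0x36}
query mem[0x00]=0x3d, mem[0x01]=0xa5, mem[0x13]=0xa3, mem[0x15]=0x62, mem[0x12]=0x5e

MEM[0x00,0x01,0x13,0x15,0x12] = 3d a5 a3 62 5e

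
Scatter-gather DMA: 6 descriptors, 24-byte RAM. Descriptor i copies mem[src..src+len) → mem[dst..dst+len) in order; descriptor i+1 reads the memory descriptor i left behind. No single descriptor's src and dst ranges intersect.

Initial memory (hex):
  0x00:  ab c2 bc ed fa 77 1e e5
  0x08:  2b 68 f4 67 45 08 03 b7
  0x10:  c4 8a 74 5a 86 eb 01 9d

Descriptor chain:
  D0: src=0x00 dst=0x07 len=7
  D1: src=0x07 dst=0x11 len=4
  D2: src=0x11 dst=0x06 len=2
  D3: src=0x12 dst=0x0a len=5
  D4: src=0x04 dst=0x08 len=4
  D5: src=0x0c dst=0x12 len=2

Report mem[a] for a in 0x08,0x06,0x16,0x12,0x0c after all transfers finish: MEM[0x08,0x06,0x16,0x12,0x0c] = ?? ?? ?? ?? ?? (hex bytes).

MEM[0x08,0x06,0x16,0x12,0x0c] = fa ab 01 ed ed

  after D0: wrote 7B at 0x07 = abc2bcedfa771e
  after D1: wrote 4B at 0x11 = abc2bced
  after D2: wrote 2B at 0x06 = abc2
  after D3: wrote 5B at 0x0a = c2bcedeb01
  after D4: wrote 4B at 0x08 = fa77abc2
  after D5: wrote 2B at 0x12 = edeb
query mem[0x08]=0xfa, mem[0x06]=0xab, mem[0x16]=0x01, mem[0x12]=0xed, mem[0x0c]=0xed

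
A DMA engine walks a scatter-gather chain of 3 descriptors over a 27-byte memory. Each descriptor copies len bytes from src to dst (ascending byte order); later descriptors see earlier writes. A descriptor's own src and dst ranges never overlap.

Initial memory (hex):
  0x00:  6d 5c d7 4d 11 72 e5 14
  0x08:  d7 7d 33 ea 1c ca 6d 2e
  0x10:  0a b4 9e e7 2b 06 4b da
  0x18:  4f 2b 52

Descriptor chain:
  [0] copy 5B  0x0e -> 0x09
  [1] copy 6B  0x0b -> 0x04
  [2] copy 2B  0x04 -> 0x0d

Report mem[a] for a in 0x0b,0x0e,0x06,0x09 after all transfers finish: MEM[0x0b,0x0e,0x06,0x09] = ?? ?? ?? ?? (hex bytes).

MEM[0x0b,0x0e,0x06,0x09] = 0a b4 9e 0a

  after D0: wrote 5B at 0x09 = 6d2e0ab49e
  after D1: wrote 6B at 0x04 = 0ab49e6d2e0a
  after D2: wrote 2B at 0x0d = 0ab4
query mem[0x0b]=0x0a, mem[0x0e]=0xb4, mem[0x06]=0x9e, mem[0x09]=0x0a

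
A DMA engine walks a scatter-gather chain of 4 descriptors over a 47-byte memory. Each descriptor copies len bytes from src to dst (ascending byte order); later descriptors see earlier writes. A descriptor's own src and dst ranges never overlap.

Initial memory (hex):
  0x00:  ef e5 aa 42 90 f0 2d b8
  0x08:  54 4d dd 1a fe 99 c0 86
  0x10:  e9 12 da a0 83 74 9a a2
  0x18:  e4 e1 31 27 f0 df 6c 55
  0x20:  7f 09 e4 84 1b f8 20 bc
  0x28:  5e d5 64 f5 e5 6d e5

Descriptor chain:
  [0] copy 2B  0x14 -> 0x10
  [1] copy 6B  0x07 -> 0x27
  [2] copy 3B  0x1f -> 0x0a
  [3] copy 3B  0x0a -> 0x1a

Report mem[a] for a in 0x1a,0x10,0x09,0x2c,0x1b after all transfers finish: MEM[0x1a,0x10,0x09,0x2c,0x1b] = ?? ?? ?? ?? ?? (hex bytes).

[0] 0x14->0x10 len=2 : 83 74
[1] 0x07->0x27 len=6 : b8 54 4d dd 1a fe
[2] 0x1f->0x0a len=3 : 55 7f 09
[3] 0x0a->0x1a len=3 : 55 7f 09
query mem[0x1a]=0x55, mem[0x10]=0x83, mem[0x09]=0x4d, mem[0x2c]=0xfe, mem[0x1b]=0x7f

MEM[0x1a,0x10,0x09,0x2c,0x1b] = 55 83 4d fe 7f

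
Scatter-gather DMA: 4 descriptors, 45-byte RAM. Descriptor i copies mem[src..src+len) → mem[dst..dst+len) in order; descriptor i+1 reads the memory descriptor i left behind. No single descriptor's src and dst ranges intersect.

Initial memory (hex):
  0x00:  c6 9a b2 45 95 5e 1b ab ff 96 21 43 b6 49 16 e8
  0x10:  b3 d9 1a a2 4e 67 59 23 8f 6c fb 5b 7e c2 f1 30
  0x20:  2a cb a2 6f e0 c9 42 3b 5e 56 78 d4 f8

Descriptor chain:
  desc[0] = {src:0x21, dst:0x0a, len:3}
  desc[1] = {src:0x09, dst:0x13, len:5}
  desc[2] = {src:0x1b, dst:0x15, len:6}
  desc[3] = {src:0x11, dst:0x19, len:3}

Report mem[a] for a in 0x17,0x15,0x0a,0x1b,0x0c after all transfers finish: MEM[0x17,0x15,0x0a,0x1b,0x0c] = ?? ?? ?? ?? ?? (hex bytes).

D0: mem[0x0a..0x0c] <- [cb a2 6f]
D1: mem[0x13..0x17] <- [96 cb a2 6f 49]
D2: mem[0x15..0x1a] <- [5b 7e c2 f1 30 2a]
D3: mem[0x19..0x1b] <- [d9 1a 96]
query mem[0x17]=0xc2, mem[0x15]=0x5b, mem[0x0a]=0xcb, mem[0x1b]=0x96, mem[0x0c]=0x6f

MEM[0x17,0x15,0x0a,0x1b,0x0c] = c2 5b cb 96 6f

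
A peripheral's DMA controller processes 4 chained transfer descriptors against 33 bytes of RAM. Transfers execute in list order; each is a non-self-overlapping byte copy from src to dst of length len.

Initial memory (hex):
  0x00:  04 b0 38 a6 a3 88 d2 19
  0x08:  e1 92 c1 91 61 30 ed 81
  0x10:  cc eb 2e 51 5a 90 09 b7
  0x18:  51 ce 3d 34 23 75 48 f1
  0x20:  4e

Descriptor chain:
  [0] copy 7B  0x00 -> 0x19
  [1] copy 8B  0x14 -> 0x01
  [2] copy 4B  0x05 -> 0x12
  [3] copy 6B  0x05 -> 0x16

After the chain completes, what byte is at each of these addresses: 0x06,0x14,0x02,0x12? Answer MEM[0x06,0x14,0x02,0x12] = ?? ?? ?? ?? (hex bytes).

D0: mem[0x19..0x1f] <- [04 b0 38 a6 a3 88 d2]
D1: mem[0x01..0x08] <- [5a 90 09 b7 51 04 b0 38]
D2: mem[0x12..0x15] <- [51 04 b0 38]
D3: mem[0x16..0x1b] <- [51 04 b0 38 92 c1]
query mem[0x06]=0x04, mem[0x14]=0xb0, mem[0x02]=0x90, mem[0x12]=0x51

MEM[0x06,0x14,0x02,0x12] = 04 b0 90 51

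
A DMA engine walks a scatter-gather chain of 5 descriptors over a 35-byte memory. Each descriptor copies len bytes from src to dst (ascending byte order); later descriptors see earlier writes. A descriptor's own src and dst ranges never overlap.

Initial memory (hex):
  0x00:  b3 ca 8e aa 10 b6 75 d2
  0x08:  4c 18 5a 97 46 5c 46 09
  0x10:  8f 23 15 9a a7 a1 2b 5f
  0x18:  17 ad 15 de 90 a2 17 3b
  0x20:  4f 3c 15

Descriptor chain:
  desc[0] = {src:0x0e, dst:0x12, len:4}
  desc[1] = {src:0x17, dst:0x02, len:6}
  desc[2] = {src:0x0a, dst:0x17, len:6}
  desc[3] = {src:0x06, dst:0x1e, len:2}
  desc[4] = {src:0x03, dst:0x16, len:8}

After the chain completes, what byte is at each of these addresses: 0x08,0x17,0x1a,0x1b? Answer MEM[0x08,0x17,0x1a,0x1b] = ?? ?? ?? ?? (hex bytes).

D0: mem[0x12..0x15] <- [46 09 8f 23]
D1: mem[0x02..0x07] <- [5f 17 ad 15 de 90]
D2: mem[0x17..0x1c] <- [5a 97 46 5c 46 09]
D3: mem[0x1e..0x1f] <- [de 90]
D4: mem[0x16..0x1d] <- [17 ad 15 de 90 4c 18 5a]
query mem[0x08]=0x4c, mem[0x17]=0xad, mem[0x1a]=0x90, mem[0x1b]=0x4c

MEM[0x08,0x17,0x1a,0x1b] = 4c ad 90 4c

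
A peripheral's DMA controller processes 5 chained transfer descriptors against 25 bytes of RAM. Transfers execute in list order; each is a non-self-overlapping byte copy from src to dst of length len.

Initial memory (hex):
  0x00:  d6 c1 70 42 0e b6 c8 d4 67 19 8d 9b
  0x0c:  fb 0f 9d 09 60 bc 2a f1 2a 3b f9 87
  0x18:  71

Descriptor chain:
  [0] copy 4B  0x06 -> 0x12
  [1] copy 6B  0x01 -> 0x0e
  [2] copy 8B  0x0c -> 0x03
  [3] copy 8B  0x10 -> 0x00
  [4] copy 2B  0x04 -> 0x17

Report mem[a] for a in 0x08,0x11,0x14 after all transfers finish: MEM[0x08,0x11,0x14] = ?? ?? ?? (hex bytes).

D0: mem[0x12..0x15] <- [c8 d4 67 19]
D1: mem[0x0e..0x13] <- [c1 70 42 0e b6 c8]
D2: mem[0x03..0x0a] <- [fb 0f c1 70 42 0e b6 c8]
D3: mem[0x00..0x07] <- [42 0e b6 c8 67 19 f9 87]
D4: mem[0x17..0x18] <- [67 19]
query mem[0x08]=0x0e, mem[0x11]=0x0e, mem[0x14]=0x67

MEM[0x08,0x11,0x14] = 0e 0e 67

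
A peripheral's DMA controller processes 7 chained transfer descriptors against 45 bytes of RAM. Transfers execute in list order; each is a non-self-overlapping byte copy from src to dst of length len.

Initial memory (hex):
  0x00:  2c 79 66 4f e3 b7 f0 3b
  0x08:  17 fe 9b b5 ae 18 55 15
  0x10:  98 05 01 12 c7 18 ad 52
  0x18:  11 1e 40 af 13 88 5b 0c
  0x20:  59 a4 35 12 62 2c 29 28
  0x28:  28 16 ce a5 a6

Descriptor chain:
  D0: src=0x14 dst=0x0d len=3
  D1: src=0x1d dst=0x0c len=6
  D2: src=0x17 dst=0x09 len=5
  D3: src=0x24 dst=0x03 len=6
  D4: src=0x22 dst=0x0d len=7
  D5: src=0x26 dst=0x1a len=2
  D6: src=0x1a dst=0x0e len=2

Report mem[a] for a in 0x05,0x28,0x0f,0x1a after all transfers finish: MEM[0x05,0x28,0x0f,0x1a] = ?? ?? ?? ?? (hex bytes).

MEM[0x05,0x28,0x0f,0x1a] = 29 28 28 29

#0 dst[0x0d+3] := {0xc7,0x18,0xad}
#1 dst[0x0c+6] := {0x88,0x5b,0x0c,0x59,0xa4,0x35}
#2 dst[0x09+5] := {0x52,0x11,0x1e,0x40,0xaf}
#3 dst[0x03+6] := {0x62,0x2c,0x29,0x28,0x28,0x16}
#4 dst[0x0d+7] := {0x35,0x12,0x62,0x2c,0x29,0x28,0x28}
#5 dst[0x1a+2] := {0x29,0x28}
#6 dst[0x0e+2] := {0x29,0x28}
query mem[0x05]=0x29, mem[0x28]=0x28, mem[0x0f]=0x28, mem[0x1a]=0x29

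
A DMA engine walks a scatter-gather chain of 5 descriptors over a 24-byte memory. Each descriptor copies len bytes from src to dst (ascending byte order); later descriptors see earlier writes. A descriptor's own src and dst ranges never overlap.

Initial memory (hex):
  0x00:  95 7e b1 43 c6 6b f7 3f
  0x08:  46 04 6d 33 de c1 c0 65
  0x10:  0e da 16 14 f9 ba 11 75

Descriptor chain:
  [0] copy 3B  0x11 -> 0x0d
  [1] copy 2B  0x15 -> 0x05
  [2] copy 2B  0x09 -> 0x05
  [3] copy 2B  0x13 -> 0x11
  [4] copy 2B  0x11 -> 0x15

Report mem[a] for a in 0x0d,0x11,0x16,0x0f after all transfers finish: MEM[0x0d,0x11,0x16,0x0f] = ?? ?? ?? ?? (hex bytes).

[0] 0x11->0x0d len=3 : da 16 14
[1] 0x15->0x05 len=2 : ba 11
[2] 0x09->0x05 len=2 : 04 6d
[3] 0x13->0x11 len=2 : 14 f9
[4] 0x11->0x15 len=2 : 14 f9
query mem[0x0d]=0xda, mem[0x11]=0x14, mem[0x16]=0xf9, mem[0x0f]=0x14

MEM[0x0d,0x11,0x16,0x0f] = da 14 f9 14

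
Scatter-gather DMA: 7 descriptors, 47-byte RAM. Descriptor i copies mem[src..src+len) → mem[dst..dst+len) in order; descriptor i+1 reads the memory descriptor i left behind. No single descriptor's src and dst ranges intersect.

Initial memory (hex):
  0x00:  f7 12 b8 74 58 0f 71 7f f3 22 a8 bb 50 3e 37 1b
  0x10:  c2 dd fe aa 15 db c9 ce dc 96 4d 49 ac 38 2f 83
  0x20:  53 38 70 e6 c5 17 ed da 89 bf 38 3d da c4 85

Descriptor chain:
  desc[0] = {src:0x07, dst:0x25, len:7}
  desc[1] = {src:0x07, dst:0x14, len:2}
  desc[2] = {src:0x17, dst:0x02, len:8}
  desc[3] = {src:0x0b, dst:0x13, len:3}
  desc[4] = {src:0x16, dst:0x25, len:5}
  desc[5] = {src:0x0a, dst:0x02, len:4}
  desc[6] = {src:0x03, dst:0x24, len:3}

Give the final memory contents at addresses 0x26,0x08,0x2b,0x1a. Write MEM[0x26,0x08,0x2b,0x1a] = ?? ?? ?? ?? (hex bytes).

#0 dst[0x25+7] := {0x7f,0xf3,0x22,0xa8,0xbb,0x50,0x3e}
#1 dst[0x14+2] := {0x7f,0xf3}
#2 dst[0x02+8] := {0xce,0xdc,0x96,0x4d,0x49,0xac,0x38,0x2f}
#3 dst[0x13+3] := {0xbb,0x50,0x3e}
#4 dst[0x25+5] := {0xc9,0xce,0xdc,0x96,0x4d}
#5 dst[0x02+4] := {0xa8,0xbb,0x50,0x3e}
#6 dst[0x24+3] := {0xbb,0x50,0x3e}
query mem[0x26]=0x3e, mem[0x08]=0x38, mem[0x2b]=0x3e, mem[0x1a]=0x4d

MEM[0x26,0x08,0x2b,0x1a] = 3e 38 3e 4d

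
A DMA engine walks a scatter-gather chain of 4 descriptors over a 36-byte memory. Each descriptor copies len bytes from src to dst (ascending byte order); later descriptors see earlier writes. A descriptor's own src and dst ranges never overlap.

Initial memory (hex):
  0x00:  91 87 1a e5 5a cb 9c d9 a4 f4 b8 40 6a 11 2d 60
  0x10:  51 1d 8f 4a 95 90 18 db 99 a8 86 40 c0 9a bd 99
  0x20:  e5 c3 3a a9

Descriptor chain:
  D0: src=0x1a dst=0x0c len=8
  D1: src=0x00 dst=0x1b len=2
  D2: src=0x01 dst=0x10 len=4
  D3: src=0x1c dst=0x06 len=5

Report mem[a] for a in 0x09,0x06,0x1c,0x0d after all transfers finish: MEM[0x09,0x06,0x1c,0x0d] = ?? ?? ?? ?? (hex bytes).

D0: mem[0x0c..0x13] <- [86 40 c0 9a bd 99 e5 c3]
D1: mem[0x1b..0x1c] <- [91 87]
D2: mem[0x10..0x13] <- [87 1a e5 5a]
D3: mem[0x06..0x0a] <- [87 9a bd 99 e5]
query mem[0x09]=0x99, mem[0x06]=0x87, mem[0x1c]=0x87, mem[0x0d]=0x40

MEM[0x09,0x06,0x1c,0x0d] = 99 87 87 40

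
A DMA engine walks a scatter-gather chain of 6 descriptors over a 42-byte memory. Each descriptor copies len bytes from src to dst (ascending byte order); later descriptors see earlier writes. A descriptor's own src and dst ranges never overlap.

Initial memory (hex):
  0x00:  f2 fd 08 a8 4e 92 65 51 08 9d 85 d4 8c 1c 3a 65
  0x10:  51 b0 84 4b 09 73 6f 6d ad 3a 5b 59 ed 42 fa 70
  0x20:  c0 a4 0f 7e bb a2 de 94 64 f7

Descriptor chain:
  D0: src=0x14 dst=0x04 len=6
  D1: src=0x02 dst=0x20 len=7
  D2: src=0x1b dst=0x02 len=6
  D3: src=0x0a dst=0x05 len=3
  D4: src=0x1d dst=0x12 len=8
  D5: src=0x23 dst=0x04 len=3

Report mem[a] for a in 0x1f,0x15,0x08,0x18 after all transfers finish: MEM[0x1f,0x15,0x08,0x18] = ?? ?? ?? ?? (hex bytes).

MEM[0x1f,0x15,0x08,0x18] = 70 08 ad 73

[0] 0x14->0x04 len=6 : 09 73 6f 6d ad 3a
[1] 0x02->0x20 len=7 : 08 a8 09 73 6f 6d ad
[2] 0x1b->0x02 len=6 : 59 ed 42 fa 70 08
[3] 0x0a->0x05 len=3 : 85 d4 8c
[4] 0x1d->0x12 len=8 : 42 fa 70 08 a8 09 73 6f
[5] 0x23->0x04 len=3 : 73 6f 6d
query mem[0x1f]=0x70, mem[0x15]=0x08, mem[0x08]=0xad, mem[0x18]=0x73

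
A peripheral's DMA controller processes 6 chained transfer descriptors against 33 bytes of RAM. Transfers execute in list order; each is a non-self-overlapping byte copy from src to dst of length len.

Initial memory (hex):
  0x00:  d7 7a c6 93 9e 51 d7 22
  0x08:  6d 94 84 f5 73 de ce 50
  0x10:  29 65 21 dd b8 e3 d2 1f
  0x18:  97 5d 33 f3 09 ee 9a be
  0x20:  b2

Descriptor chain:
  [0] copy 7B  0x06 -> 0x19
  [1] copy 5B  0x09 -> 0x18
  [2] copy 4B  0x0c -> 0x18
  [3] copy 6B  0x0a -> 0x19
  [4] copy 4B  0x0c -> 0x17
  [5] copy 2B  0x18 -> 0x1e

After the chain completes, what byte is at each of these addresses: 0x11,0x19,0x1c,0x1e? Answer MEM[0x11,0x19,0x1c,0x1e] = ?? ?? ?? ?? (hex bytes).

MEM[0x11,0x19,0x1c,0x1e] = 65 ce de de

  after D0: wrote 7B at 0x19 = d7226d9484f573
  after D1: wrote 5B at 0x18 = 9484f573de
  after D2: wrote 4B at 0x18 = 73dece50
  after D3: wrote 6B at 0x19 = 84f573dece50
  after D4: wrote 4B at 0x17 = 73dece50
  after D5: wrote 2B at 0x1e = dece
query mem[0x11]=0x65, mem[0x19]=0xce, mem[0x1c]=0xde, mem[0x1e]=0xde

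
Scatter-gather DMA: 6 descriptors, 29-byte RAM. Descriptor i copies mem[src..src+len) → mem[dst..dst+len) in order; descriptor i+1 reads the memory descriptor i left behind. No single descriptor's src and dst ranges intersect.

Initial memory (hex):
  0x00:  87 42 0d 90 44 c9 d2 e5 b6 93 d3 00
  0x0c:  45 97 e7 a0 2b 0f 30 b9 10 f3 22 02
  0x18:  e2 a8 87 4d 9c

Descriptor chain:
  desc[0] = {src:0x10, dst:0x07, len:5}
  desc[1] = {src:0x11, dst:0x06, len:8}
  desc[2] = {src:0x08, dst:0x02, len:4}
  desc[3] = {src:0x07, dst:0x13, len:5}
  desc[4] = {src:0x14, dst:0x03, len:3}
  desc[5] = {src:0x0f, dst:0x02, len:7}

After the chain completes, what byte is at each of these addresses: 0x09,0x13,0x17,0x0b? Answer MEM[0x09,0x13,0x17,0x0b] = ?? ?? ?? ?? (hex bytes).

  after D0: wrote 5B at 0x07 = 2b0f30b910
  after D1: wrote 8B at 0x06 = 0f30b910f32202e2
  after D2: wrote 4B at 0x02 = b910f322
  after D3: wrote 5B at 0x13 = 30b910f322
  after D4: wrote 3B at 0x03 = b910f3
  after D5: wrote 7B at 0x02 = a02b0f3030b910
query mem[0x09]=0x10, mem[0x13]=0x30, mem[0x17]=0x22, mem[0x0b]=0x22

MEM[0x09,0x13,0x17,0x0b] = 10 30 22 22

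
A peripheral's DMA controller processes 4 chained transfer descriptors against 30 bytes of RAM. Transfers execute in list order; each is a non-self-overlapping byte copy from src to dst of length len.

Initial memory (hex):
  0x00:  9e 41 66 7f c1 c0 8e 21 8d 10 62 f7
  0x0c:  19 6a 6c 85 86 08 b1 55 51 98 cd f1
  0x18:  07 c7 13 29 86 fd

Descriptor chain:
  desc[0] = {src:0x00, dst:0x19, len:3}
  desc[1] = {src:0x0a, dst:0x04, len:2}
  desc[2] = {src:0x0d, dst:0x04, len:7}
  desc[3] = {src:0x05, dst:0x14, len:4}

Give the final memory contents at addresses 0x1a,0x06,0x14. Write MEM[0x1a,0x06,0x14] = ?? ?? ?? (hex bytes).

MEM[0x1a,0x06,0x14] = 41 85 6c

  after D0: wrote 3B at 0x19 = 9e4166
  after D1: wrote 2B at 0x04 = 62f7
  after D2: wrote 7B at 0x04 = 6a6c858608b155
  after D3: wrote 4B at 0x14 = 6c858608
query mem[0x1a]=0x41, mem[0x06]=0x85, mem[0x14]=0x6c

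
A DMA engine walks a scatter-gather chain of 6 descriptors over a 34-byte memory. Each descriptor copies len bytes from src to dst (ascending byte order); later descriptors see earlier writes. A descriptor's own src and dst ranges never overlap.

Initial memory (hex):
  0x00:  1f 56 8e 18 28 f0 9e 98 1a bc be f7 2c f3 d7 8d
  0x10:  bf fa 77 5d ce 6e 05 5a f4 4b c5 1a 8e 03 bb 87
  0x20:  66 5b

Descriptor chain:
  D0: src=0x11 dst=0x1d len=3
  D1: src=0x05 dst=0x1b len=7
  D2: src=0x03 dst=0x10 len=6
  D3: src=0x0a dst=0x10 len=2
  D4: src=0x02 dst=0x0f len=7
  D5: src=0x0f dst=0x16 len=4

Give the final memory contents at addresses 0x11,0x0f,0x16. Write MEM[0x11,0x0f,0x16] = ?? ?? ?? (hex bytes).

MEM[0x11,0x0f,0x16] = 28 8e 8e

  after D0: wrote 3B at 0x1d = fa775d
  after D1: wrote 7B at 0x1b = f09e981abcbef7
  after D2: wrote 6B at 0x10 = 1828f09e981a
  after D3: wrote 2B at 0x10 = bef7
  after D4: wrote 7B at 0x0f = 8e1828f09e981a
  after D5: wrote 4B at 0x16 = 8e1828f0
query mem[0x11]=0x28, mem[0x0f]=0x8e, mem[0x16]=0x8e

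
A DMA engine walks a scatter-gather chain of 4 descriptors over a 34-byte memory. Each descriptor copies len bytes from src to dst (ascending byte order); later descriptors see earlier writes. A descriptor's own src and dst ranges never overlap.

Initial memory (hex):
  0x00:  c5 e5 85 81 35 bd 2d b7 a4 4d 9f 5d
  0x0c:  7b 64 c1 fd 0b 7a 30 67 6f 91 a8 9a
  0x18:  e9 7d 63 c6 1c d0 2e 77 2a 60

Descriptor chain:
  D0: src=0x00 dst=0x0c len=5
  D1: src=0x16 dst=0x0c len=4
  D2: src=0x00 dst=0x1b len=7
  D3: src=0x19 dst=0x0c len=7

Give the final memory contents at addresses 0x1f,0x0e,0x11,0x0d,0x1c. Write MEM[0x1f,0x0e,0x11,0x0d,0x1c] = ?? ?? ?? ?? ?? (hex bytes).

D0: mem[0x0c..0x10] <- [c5 e5 85 81 35]
D1: mem[0x0c..0x0f] <- [a8 9a e9 7d]
D2: mem[0x1b..0x21] <- [c5 e5 85 81 35 bd 2d]
D3: mem[0x0c..0x12] <- [7d 63 c5 e5 85 81 35]
query mem[0x1f]=0x35, mem[0x0e]=0xc5, mem[0x11]=0x81, mem[0x0d]=0x63, mem[0x1c]=0xe5

MEM[0x1f,0x0e,0x11,0x0d,0x1c] = 35 c5 81 63 e5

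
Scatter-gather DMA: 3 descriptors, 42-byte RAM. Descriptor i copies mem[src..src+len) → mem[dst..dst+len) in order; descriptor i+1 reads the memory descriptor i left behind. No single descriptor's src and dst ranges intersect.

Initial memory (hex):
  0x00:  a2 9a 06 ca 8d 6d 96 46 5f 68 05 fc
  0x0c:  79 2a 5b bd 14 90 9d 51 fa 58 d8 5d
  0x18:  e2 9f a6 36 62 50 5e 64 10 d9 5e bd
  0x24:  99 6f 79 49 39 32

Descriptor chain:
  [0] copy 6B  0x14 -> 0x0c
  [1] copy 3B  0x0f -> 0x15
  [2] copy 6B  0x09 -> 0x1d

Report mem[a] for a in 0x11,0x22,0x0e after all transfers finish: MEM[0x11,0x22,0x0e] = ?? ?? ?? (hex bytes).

MEM[0x11,0x22,0x0e] = 9f d8 d8

#0 dst[0x0c+6] := {0xfa,0x58,0xd8,0x5d,0xe2,0x9f}
#1 dst[0x15+3] := {0x5d,0xe2,0x9f}
#2 dst[0x1d+6] := {0x68,0x05,0xfc,0xfa,0x58,0xd8}
query mem[0x11]=0x9f, mem[0x22]=0xd8, mem[0x0e]=0xd8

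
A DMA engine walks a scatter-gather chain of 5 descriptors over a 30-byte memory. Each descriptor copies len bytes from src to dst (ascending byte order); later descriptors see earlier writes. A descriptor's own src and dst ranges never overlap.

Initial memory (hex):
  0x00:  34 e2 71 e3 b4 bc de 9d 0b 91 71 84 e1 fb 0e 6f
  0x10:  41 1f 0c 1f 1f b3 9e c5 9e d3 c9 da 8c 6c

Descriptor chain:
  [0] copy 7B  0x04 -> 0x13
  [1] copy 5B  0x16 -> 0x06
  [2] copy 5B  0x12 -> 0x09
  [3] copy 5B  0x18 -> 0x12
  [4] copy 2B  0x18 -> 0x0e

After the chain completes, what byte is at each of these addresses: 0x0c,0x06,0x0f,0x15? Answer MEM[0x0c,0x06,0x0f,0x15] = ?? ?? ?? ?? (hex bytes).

D0: mem[0x13..0x19] <- [b4 bc de 9d 0b 91 71]
D1: mem[0x06..0x0a] <- [9d 0b 91 71 c9]
D2: mem[0x09..0x0d] <- [0c b4 bc de 9d]
D3: mem[0x12..0x16] <- [91 71 c9 da 8c]
D4: mem[0x0e..0x0f] <- [91 71]
query mem[0x0c]=0xde, mem[0x06]=0x9d, mem[0x0f]=0x71, mem[0x15]=0xda

MEM[0x0c,0x06,0x0f,0x15] = de 9d 71 da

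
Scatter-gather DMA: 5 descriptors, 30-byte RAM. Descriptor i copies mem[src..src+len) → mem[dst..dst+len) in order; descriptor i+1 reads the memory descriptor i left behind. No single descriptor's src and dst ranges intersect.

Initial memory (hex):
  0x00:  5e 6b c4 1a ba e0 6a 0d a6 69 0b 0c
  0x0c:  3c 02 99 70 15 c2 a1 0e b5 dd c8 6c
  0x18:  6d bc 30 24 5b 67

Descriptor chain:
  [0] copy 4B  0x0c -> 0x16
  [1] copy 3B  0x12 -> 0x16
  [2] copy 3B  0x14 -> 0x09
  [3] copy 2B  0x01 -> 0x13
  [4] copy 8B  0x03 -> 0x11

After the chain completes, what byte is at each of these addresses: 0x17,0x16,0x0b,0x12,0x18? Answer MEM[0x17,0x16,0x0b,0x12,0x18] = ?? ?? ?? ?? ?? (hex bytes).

MEM[0x17,0x16,0x0b,0x12,0x18] = b5 a6 a1 ba dd

#0 dst[0x16+4] := {0x3c,0x02,0x99,0x70}
#1 dst[0x16+3] := {0xa1,0x0e,0xb5}
#2 dst[0x09+3] := {0xb5,0xdd,0xa1}
#3 dst[0x13+2] := {0x6b,0xc4}
#4 dst[0x11+8] := {0x1a,0xba,0xe0,0x6a,0x0d,0xa6,0xb5,0xdd}
query mem[0x17]=0xb5, mem[0x16]=0xa6, mem[0x0b]=0xa1, mem[0x12]=0xba, mem[0x18]=0xdd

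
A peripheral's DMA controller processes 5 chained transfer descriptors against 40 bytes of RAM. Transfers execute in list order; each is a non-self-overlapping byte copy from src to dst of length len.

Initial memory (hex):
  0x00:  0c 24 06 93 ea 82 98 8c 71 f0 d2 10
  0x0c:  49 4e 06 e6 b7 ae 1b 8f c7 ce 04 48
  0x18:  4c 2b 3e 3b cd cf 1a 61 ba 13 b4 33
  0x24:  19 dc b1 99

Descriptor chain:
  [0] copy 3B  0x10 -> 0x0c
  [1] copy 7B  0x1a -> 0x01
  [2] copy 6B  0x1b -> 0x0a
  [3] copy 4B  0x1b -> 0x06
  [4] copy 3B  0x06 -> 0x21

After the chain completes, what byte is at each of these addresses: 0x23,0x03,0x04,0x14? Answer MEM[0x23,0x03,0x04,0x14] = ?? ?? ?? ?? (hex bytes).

MEM[0x23,0x03,0x04,0x14] = cf cd cf c7

#0 dst[0x0c+3] := {0xb7,0xae,0x1b}
#1 dst[0x01+7] := {0x3e,0x3b,0xcd,0xcf,0x1a,0x61,0xba}
#2 dst[0x0a+6] := {0x3b,0xcd,0xcf,0x1a,0x61,0xba}
#3 dst[0x06+4] := {0x3b,0xcd,0xcf,0x1a}
#4 dst[0x21+3] := {0x3b,0xcd,0xcf}
query mem[0x23]=0xcf, mem[0x03]=0xcd, mem[0x04]=0xcf, mem[0x14]=0xc7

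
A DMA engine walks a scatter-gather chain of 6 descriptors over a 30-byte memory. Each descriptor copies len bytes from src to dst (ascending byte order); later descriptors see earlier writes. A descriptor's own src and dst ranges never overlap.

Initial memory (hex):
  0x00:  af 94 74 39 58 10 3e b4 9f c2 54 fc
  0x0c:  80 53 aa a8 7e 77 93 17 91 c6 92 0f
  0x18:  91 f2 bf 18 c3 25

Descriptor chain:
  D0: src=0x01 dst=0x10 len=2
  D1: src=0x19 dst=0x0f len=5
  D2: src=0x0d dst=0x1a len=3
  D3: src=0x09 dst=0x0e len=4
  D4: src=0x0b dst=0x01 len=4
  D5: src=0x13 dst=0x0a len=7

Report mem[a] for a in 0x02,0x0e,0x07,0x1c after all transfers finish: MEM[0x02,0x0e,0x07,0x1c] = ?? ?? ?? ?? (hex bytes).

MEM[0x02,0x0e,0x07,0x1c] = 80 0f b4 f2

  after D0: wrote 2B at 0x10 = 9474
  after D1: wrote 5B at 0x0f = f2bf18c325
  after D2: wrote 3B at 0x1a = 53aaf2
  after D3: wrote 4B at 0x0e = c254fc80
  after D4: wrote 4B at 0x01 = fc8053c2
  after D5: wrote 7B at 0x0a = 2591c6920f91f2
query mem[0x02]=0x80, mem[0x0e]=0x0f, mem[0x07]=0xb4, mem[0x1c]=0xf2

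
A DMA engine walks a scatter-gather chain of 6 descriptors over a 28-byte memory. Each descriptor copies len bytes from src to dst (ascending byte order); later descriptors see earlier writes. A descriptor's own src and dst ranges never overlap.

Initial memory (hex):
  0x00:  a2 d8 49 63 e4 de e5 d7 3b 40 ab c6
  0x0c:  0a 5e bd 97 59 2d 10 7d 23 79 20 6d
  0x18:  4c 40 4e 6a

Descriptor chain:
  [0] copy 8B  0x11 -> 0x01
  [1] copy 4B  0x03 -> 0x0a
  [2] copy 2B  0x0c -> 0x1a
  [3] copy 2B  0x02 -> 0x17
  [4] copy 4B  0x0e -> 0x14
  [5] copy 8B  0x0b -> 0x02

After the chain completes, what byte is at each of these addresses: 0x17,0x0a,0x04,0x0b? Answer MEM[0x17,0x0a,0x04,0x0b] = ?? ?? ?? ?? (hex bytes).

D0: mem[0x01..0x08] <- [2d 10 7d 23 79 20 6d 4c]
D1: mem[0x0a..0x0d] <- [7d 23 79 20]
D2: mem[0x1a..0x1b] <- [79 20]
D3: mem[0x17..0x18] <- [10 7d]
D4: mem[0x14..0x17] <- [bd 97 59 2d]
D5: mem[0x02..0x09] <- [23 79 20 bd 97 59 2d 10]
query mem[0x17]=0x2d, mem[0x0a]=0x7d, mem[0x04]=0x20, mem[0x0b]=0x23

MEM[0x17,0x0a,0x04,0x0b] = 2d 7d 20 23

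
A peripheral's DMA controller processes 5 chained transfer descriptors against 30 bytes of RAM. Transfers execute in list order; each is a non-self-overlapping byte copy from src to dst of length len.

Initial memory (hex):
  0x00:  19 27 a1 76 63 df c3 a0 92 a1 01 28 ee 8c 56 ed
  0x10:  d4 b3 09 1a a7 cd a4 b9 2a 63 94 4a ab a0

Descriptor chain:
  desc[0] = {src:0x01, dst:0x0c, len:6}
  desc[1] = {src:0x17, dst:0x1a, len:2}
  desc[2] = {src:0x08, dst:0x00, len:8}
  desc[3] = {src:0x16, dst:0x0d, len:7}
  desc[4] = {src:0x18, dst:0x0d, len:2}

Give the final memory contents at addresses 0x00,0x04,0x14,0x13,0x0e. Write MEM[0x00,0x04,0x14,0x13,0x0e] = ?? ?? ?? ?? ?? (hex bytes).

#0 dst[0x0c+6] := {0x27,0xa1,0x76,0x63,0xdf,0xc3}
#1 dst[0x1a+2] := {0xb9,0x2a}
#2 dst[0x00+8] := {0x92,0xa1,0x01,0x28,0x27,0xa1,0x76,0x63}
#3 dst[0x0d+7] := {0xa4,0xb9,0x2a,0x63,0xb9,0x2a,0xab}
#4 dst[0x0d+2] := {0x2a,0x63}
query mem[0x00]=0x92, mem[0x04]=0x27, mem[0x14]=0xa7, mem[0x13]=0xab, mem[0x0e]=0x63

MEM[0x00,0x04,0x14,0x13,0x0e] = 92 27 a7 ab 63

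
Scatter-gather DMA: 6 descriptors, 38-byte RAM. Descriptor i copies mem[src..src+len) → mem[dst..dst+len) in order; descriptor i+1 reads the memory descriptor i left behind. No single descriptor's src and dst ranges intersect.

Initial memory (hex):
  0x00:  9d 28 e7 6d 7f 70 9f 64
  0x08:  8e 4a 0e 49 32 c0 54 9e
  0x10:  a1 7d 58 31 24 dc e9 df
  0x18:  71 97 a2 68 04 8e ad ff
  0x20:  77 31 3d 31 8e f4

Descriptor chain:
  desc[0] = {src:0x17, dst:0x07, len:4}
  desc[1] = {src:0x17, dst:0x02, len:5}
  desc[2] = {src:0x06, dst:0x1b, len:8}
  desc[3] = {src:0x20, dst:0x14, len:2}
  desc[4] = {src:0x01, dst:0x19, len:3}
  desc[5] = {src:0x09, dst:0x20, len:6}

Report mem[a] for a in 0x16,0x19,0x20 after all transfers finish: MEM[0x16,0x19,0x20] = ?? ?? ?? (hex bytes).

  after D0: wrote 4B at 0x07 = df7197a2
  after D1: wrote 5B at 0x02 = df7197a268
  after D2: wrote 8B at 0x1b = 68df7197a24932c0
  after D3: wrote 2B at 0x14 = 4932
  after D4: wrote 3B at 0x19 = 28df71
  after D5: wrote 6B at 0x20 = 97a24932c054
query mem[0x16]=0xe9, mem[0x19]=0x28, mem[0x20]=0x97

MEM[0x16,0x19,0x20] = e9 28 97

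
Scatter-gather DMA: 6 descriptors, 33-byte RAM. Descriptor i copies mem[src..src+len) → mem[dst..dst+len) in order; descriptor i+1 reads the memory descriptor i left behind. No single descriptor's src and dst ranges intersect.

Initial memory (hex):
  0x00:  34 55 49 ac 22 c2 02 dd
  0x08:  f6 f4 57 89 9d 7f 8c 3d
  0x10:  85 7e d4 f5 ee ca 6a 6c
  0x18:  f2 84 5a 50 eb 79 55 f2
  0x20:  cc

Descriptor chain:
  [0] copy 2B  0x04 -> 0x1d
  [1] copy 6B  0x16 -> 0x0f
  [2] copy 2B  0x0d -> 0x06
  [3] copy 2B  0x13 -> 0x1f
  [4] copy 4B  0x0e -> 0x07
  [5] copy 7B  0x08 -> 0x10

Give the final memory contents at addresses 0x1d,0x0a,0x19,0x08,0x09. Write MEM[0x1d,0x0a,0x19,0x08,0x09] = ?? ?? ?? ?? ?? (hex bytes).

D0: mem[0x1d..0x1e] <- [22 c2]
D1: mem[0x0f..0x14] <- [6a 6c f2 84 5a 50]
D2: mem[0x06..0x07] <- [7f 8c]
D3: mem[0x1f..0x20] <- [5a 50]
D4: mem[0x07..0x0a] <- [8c 6a 6c f2]
D5: mem[0x10..0x16] <- [6a 6c f2 89 9d 7f 8c]
query mem[0x1d]=0x22, mem[0x0a]=0xf2, mem[0x19]=0x84, mem[0x08]=0x6a, mem[0x09]=0x6c

MEM[0x1d,0x0a,0x19,0x08,0x09] = 22 f2 84 6a 6c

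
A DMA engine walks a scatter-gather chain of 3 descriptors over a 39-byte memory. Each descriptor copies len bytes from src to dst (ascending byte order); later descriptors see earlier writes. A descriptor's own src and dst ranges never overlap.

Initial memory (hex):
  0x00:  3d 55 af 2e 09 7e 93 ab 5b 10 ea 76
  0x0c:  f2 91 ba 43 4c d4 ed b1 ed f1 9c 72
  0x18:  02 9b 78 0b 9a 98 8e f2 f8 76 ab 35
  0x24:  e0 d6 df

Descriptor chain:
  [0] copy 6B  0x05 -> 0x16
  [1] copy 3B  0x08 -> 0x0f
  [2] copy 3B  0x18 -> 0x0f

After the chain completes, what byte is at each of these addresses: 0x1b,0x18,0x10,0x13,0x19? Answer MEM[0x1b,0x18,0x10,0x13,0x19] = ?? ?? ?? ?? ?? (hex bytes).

#0 dst[0x16+6] := {0x7e,0x93,0xab,0x5b,0x10,0xea}
#1 dst[0x0f+3] := {0x5b,0x10,0xea}
#2 dst[0x0f+3] := {0xab,0x5b,0x10}
query mem[0x1b]=0xea, mem[0x18]=0xab, mem[0x10]=0x5b, mem[0x13]=0xb1, mem[0x19]=0x5b

MEM[0x1b,0x18,0x10,0x13,0x19] = ea ab 5b b1 5b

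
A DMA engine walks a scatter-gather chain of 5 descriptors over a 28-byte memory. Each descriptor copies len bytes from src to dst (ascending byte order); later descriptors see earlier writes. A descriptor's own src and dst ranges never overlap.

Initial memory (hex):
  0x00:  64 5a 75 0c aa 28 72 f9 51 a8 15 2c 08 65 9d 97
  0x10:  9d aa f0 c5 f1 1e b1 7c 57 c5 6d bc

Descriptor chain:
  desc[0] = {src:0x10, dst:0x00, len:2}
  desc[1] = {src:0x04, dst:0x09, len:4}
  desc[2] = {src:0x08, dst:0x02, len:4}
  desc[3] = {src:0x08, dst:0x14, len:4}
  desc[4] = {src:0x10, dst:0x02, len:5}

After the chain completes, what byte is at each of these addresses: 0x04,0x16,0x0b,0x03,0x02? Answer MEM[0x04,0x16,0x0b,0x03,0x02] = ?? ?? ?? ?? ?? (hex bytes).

MEM[0x04,0x16,0x0b,0x03,0x02] = f0 28 72 aa 9d

[0] 0x10->0x00 len=2 : 9d aa
[1] 0x04->0x09 len=4 : aa 28 72 f9
[2] 0x08->0x02 len=4 : 51 aa 28 72
[3] 0x08->0x14 len=4 : 51 aa 28 72
[4] 0x10->0x02 len=5 : 9d aa f0 c5 51
query mem[0x04]=0xf0, mem[0x16]=0x28, mem[0x0b]=0x72, mem[0x03]=0xaa, mem[0x02]=0x9d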